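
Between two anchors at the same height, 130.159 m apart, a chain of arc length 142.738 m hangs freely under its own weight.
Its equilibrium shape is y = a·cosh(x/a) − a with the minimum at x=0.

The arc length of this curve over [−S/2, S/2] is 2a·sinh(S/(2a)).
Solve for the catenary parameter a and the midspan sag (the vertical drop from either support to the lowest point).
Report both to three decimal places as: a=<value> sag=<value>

seed: a₀ = √(S³/(24(L−S))) = √(130.159³/(24·12.579)) = 85.463884
iter 1: u=0.761485  f(a)=+3.698e-01  f'(a)=-3.118e-01  a ← 85.463884 − (+3.698e-01/-3.118e-01) = 86.649846
iter 2: u=0.751063  f(a)=+7.838e-03  f'(a)=-2.987e-01  a ← 86.649846 − (+7.838e-03/-2.987e-01) = 86.676085
iter 3: u=0.750836  f(a)=+3.690e-06  f'(a)=-2.984e-01  a ← 86.676085 − (+3.690e-06/-2.984e-01) = 86.676097
iter 4: u=0.750836  f(a)=+8.527e-13  f'(a)=-2.984e-01  a ← 86.676097 − (+8.527e-13/-2.984e-01) = 86.676097
converged: |Δa| < 1e-12 after 4 iterations
sag = a·(cosh(S/(2a)) − 1) = 86.676097·(cosh(0.750836) − 1) = 25.601594
T_max/T_min = cosh(S/(2a)) = 1.295371

a=86.676 sag=25.602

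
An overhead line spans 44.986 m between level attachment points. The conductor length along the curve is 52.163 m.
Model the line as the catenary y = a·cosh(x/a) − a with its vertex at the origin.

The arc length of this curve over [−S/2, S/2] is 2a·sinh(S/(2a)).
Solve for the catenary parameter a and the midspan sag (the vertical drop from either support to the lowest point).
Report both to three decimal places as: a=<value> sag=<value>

a=23.521 sag=11.600

seed: a₀ = √(S³/(24(L−S))) = √(44.986³/(24·7.177)) = 22.990000
iter 1: u=0.978382  f(a)=+3.514e-01  f'(a)=-6.862e-01  a ← 22.990000 − (+3.514e-01/-6.862e-01) = 23.502146
iter 2: u=0.957062  f(a)=+1.209e-02  f'(a)=-6.397e-01  a ← 23.502146 − (+1.209e-02/-6.397e-01) = 23.521039
iter 3: u=0.956293  f(a)=+1.542e-05  f'(a)=-6.381e-01  a ← 23.521039 − (+1.542e-05/-6.381e-01) = 23.521063
iter 4: u=0.956292  f(a)=+2.519e-11  f'(a)=-6.381e-01  a ← 23.521063 − (+2.519e-11/-6.381e-01) = 23.521063
iter 5: u=0.956292  f(a)=+7.105e-15  f'(a)=-6.381e-01  a ← 23.521063 − (+7.105e-15/-6.381e-01) = 23.521063
converged: |Δa| < 1e-12 after 5 iterations
sag = a·(cosh(S/(2a)) − 1) = 23.521063·(cosh(0.956292) − 1) = 11.599943
T_max/T_min = cosh(S/(2a)) = 1.493173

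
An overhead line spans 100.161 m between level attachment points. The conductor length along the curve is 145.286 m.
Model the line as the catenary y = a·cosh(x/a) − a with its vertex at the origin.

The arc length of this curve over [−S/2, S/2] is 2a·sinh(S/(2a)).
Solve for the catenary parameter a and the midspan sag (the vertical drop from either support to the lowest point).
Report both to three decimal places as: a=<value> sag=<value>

a=32.337 sag=47.178

seed: a₀ = √(S³/(24(L−S))) = √(100.161³/(24·45.125)) = 30.460270
iter 1: u=1.644125  f(a)=+6.507e+00  f'(a)=-3.845e+00  a ← 30.460270 − (+6.507e+00/-3.845e+00) = 32.152455
iter 2: u=1.557595  f(a)=+5.816e-01  f'(a)=-3.186e+00  a ← 32.152455 − (+5.816e-01/-3.186e+00) = 32.335002
iter 3: u=1.548801  f(a)=+5.653e-03  f'(a)=-3.124e+00  a ← 32.335002 − (+5.653e-03/-3.124e+00) = 32.336812
iter 4: u=1.548715  f(a)=+5.457e-07  f'(a)=-3.124e+00  a ← 32.336812 − (+5.457e-07/-3.124e+00) = 32.336812
iter 5: u=1.548715  f(a)=+0.000e+00  f'(a)=-3.124e+00  a ← 32.336812 − (+0.000e+00/-3.124e+00) = 32.336812
converged: |Δa| < 1e-12 after 5 iterations
sag = a·(cosh(S/(2a)) − 1) = 32.336812·(cosh(1.548715) − 1) = 47.178437
T_max/T_min = cosh(S/(2a)) = 2.458970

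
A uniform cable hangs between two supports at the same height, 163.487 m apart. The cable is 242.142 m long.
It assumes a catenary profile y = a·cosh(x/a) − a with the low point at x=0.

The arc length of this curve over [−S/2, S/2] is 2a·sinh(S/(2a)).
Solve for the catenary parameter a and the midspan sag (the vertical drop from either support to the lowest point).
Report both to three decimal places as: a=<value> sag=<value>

a=51.260 sag=80.215

seed: a₀ = √(S³/(24(L−S))) = √(163.487³/(24·78.655)) = 48.112292
iter 1: u=1.699015  f(a)=+1.216e+01  f'(a)=-4.316e+00  a ← 48.112292 − (+1.216e+01/-4.316e+00) = 50.930739
iter 2: u=1.604993  f(a)=+1.151e+00  f'(a)=-3.535e+00  a ← 50.930739 − (+1.151e+00/-3.535e+00) = 51.256316
iter 3: u=1.594799  f(a)=+1.268e-02  f'(a)=-3.457e+00  a ← 51.256316 − (+1.268e-02/-3.457e+00) = 51.259983
iter 4: u=1.594684  f(a)=+1.576e-06  f'(a)=-3.457e+00  a ← 51.259983 − (+1.576e-06/-3.457e+00) = 51.259984
iter 5: u=1.594684  f(a)=+2.842e-14  f'(a)=-3.457e+00  a ← 51.259984 − (+2.842e-14/-3.457e+00) = 51.259984
converged: |Δa| < 1e-12 after 5 iterations
sag = a·(cosh(S/(2a)) − 1) = 51.259984·(cosh(1.594684) − 1) = 80.215387
T_max/T_min = cosh(S/(2a)) = 2.564873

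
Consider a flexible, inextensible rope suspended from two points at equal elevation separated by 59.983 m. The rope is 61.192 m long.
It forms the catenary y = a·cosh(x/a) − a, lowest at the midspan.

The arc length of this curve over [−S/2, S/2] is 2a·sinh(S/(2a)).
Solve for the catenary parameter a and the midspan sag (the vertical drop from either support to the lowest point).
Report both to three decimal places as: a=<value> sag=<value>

a=86.502 sag=5.252

seed: a₀ = √(S³/(24(L−S))) = √(59.983³/(24·1.209)) = 86.242930
iter 1: u=0.347756  f(a)=+7.332e-03  f'(a)=-2.838e-02  a ← 86.242930 − (+7.332e-03/-2.838e-02) = 86.501287
iter 2: u=0.346717  f(a)=+3.308e-05  f'(a)=-2.812e-02  a ← 86.501287 − (+3.308e-05/-2.812e-02) = 86.502463
iter 3: u=0.346713  f(a)=+6.800e-10  f'(a)=-2.812e-02  a ← 86.502463 − (+6.800e-10/-2.812e-02) = 86.502463
iter 4: u=0.346713  f(a)=+0.000e+00  f'(a)=-2.812e-02  a ← 86.502463 − (+0.000e+00/-2.812e-02) = 86.502463
converged: |Δa| < 1e-12 after 4 iterations
sag = a·(cosh(S/(2a)) − 1) = 86.502463·(cosh(0.346713) − 1) = 5.251509
T_max/T_min = cosh(S/(2a)) = 1.060709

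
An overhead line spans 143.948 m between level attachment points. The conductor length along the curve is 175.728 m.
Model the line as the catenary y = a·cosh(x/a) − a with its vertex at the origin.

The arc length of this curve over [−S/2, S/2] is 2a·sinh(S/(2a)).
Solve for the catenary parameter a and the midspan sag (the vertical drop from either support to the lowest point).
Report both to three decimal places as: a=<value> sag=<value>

a=64.509 sag=44.493

seed: a₀ = √(S³/(24(L−S))) = √(143.948³/(24·31.780)) = 62.535393
iter 1: u=1.150932  f(a)=+2.172e+00  f'(a)=-1.158e+00  a ← 62.535393 − (+2.172e+00/-1.158e+00) = 64.412191
iter 2: u=1.117397  f(a)=+1.016e-01  f'(a)=-1.052e+00  a ← 64.412191 − (+1.016e-01/-1.052e+00) = 64.508848
iter 3: u=1.115723  f(a)=+2.466e-04  f'(a)=-1.046e+00  a ← 64.508848 − (+2.466e-04/-1.046e+00) = 64.509083
iter 4: u=1.115719  f(a)=+1.460e-09  f'(a)=-1.046e+00  a ← 64.509083 − (+1.460e-09/-1.046e+00) = 64.509083
iter 5: u=1.115719  f(a)=-2.842e-14  f'(a)=-1.046e+00  a ← 64.509083 − (-2.842e-14/-1.046e+00) = 64.509083
converged: |Δa| < 1e-12 after 5 iterations
sag = a·(cosh(S/(2a)) − 1) = 64.509083·(cosh(1.115719) − 1) = 44.493230
T_max/T_min = cosh(S/(2a)) = 1.689720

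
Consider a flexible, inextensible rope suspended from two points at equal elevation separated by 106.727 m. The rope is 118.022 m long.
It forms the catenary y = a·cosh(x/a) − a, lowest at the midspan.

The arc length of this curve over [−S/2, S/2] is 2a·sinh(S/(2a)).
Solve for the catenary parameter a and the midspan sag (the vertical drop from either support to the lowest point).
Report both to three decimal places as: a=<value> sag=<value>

seed: a₀ = √(S³/(24(L−S))) = √(106.727³/(24·11.295)) = 66.967288
iter 1: u=0.796859  f(a)=+3.641e-01  f'(a)=-3.592e-01  a ← 66.967288 − (+3.641e-01/-3.592e-01) = 67.980753
iter 2: u=0.784980  f(a)=+8.430e-03  f'(a)=-3.428e-01  a ← 67.980753 − (+8.430e-03/-3.428e-01) = 68.005345
iter 3: u=0.784696  f(a)=+4.756e-06  f'(a)=-3.424e-01  a ← 68.005345 − (+4.756e-06/-3.424e-01) = 68.005359
iter 4: u=0.784696  f(a)=+1.506e-12  f'(a)=-3.424e-01  a ← 68.005359 − (+1.506e-12/-3.424e-01) = 68.005359
converged: |Δa| < 1e-12 after 4 iterations
sag = a·(cosh(S/(2a)) − 1) = 68.005359·(cosh(0.784696) − 1) = 22.033671
T_max/T_min = cosh(S/(2a)) = 1.323999

a=68.005 sag=22.034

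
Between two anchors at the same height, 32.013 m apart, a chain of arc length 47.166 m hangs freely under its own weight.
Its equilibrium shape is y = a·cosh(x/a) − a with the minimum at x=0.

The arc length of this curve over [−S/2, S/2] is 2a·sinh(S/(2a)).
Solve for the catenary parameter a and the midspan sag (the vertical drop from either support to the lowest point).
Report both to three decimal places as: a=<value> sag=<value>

a=10.110 sag=15.549

seed: a₀ = √(S³/(24(L−S))) = √(32.013³/(24·15.153)) = 9.498054
iter 1: u=1.685240  f(a)=+2.303e+00  f'(a)=-4.194e+00  a ← 9.498054 − (+2.303e+00/-4.194e+00) = 10.047225
iter 2: u=1.593126  f(a)=+2.149e-01  f'(a)=-3.445e+00  a ← 10.047225 − (+2.149e-01/-3.445e+00) = 10.109596
iter 3: u=1.583298  f(a)=+2.295e-03  f'(a)=-3.372e+00  a ← 10.109596 − (+2.295e-03/-3.372e+00) = 10.110277
iter 4: u=1.583191  f(a)=+2.679e-07  f'(a)=-3.371e+00  a ← 10.110277 − (+2.679e-07/-3.371e+00) = 10.110277
iter 5: u=1.583191  f(a)=+0.000e+00  f'(a)=-3.371e+00  a ← 10.110277 − (+0.000e+00/-3.371e+00) = 10.110277
converged: |Δa| < 1e-12 after 5 iterations
sag = a·(cosh(S/(2a)) − 1) = 10.110277·(cosh(1.583191) − 1) = 15.548554
T_max/T_min = cosh(S/(2a)) = 2.537896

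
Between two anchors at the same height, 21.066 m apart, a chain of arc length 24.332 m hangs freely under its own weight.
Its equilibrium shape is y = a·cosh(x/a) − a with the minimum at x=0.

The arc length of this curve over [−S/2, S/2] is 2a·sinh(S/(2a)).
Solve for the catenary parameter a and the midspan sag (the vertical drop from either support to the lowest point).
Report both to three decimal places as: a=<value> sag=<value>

a=11.166 sag=5.347

seed: a₀ = √(S³/(24(L−S))) = √(21.066³/(24·3.266)) = 10.920925
iter 1: u=0.964479  f(a)=+1.553e-01  f'(a)=-6.556e-01  a ← 10.920925 − (+1.553e-01/-6.556e-01) = 11.157814
iter 2: u=0.944002  f(a)=+5.197e-03  f'(a)=-6.124e-01  a ← 11.157814 − (+5.197e-03/-6.124e-01) = 11.166300
iter 3: u=0.943285  f(a)=+6.266e-06  f'(a)=-6.109e-01  a ← 11.166300 − (+6.266e-06/-6.109e-01) = 11.166310
iter 4: u=0.943284  f(a)=+9.134e-12  f'(a)=-6.109e-01  a ← 11.166310 − (+9.134e-12/-6.109e-01) = 11.166310
iter 5: u=0.943284  f(a)=+0.000e+00  f'(a)=-6.109e-01  a ← 11.166310 − (+0.000e+00/-6.109e-01) = 11.166310
converged: |Δa| < 1e-12 after 5 iterations
sag = a·(cosh(S/(2a)) − 1) = 11.166310·(cosh(0.943284) − 1) = 5.347261
T_max/T_min = cosh(S/(2a)) = 1.478874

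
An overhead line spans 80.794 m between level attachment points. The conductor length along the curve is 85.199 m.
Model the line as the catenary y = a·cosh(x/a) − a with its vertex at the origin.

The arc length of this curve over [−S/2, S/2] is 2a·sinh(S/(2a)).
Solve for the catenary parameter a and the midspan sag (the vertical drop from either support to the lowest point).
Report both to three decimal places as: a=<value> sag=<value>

a=71.201 sag=11.771

seed: a₀ = √(S³/(24(L−S))) = √(80.794³/(24·4.405)) = 70.630143
iter 1: u=0.571951  f(a)=+7.261e-02  f'(a)=-1.289e-01  a ← 70.630143 − (+7.261e-02/-1.289e-01) = 71.193640
iter 2: u=0.567424  f(a)=+8.782e-04  f'(a)=-1.258e-01  a ← 71.193640 − (+8.782e-04/-1.258e-01) = 71.200623
iter 3: u=0.567369  f(a)=+1.319e-07  f'(a)=-1.257e-01  a ← 71.200623 − (+1.319e-07/-1.257e-01) = 71.200624
iter 4: u=0.567369  f(a)=+0.000e+00  f'(a)=-1.257e-01  a ← 71.200624 − (+0.000e+00/-1.257e-01) = 71.200624
converged: |Δa| < 1e-12 after 4 iterations
sag = a·(cosh(S/(2a)) − 1) = 71.200624·(cosh(0.567369) − 1) = 11.770734
T_max/T_min = cosh(S/(2a)) = 1.165318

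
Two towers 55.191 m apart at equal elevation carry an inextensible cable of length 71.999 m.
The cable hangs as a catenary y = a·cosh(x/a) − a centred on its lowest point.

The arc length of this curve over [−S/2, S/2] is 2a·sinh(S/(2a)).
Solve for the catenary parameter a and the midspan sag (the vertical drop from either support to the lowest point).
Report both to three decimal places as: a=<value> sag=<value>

seed: a₀ = √(S³/(24(L−S))) = √(55.191³/(24·16.808)) = 20.414500
iter 1: u=1.351760  f(a)=+1.604e+00  f'(a)=-1.968e+00  a ← 20.414500 − (+1.604e+00/-1.968e+00) = 21.229672
iter 2: u=1.299855  f(a)=+1.011e-01  f'(a)=-1.727e+00  a ← 21.229672 − (+1.011e-01/-1.727e+00) = 21.288208
iter 3: u=1.296281  f(a)=+4.612e-04  f'(a)=-1.711e+00  a ← 21.288208 − (+4.612e-04/-1.711e+00) = 21.288477
iter 4: u=1.296265  f(a)=+9.693e-09  f'(a)=-1.711e+00  a ← 21.288477 − (+9.693e-09/-1.711e+00) = 21.288477
iter 5: u=1.296265  f(a)=+1.421e-14  f'(a)=-1.711e+00  a ← 21.288477 − (+1.421e-14/-1.711e+00) = 21.288477
converged: |Δa| < 1e-12 after 5 iterations
sag = a·(cosh(S/(2a)) − 1) = 21.288477·(cosh(1.296265) − 1) = 20.534522
T_max/T_min = cosh(S/(2a)) = 1.964584

a=21.288 sag=20.535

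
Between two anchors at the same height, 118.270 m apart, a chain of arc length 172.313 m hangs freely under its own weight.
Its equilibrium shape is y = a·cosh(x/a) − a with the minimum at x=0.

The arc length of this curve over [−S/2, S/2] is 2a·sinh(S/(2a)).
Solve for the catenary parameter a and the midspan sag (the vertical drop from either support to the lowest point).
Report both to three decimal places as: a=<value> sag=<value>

seed: a₀ = √(S³/(24(L−S))) = √(118.270³/(24·54.043)) = 35.713840
iter 1: u=1.655801  f(a)=+7.911e+00  f'(a)=-3.942e+00  a ← 35.713840 − (+7.911e+00/-3.942e+00) = 37.720818
iter 2: u=1.567702  f(a)=+7.158e-01  f'(a)=-3.258e+00  a ← 37.720818 − (+7.158e-01/-3.258e+00) = 37.940539
iter 3: u=1.558623  f(a)=+7.149e-03  f'(a)=-3.193e+00  a ← 37.940539 − (+7.149e-03/-3.193e+00) = 37.942778
iter 4: u=1.558531  f(a)=+7.288e-07  f'(a)=-3.192e+00  a ← 37.942778 − (+7.288e-07/-3.192e+00) = 37.942778
iter 5: u=1.558531  f(a)=+0.000e+00  f'(a)=-3.192e+00  a ← 37.942778 − (+0.000e+00/-3.192e+00) = 37.942778
converged: |Δa| < 1e-12 after 5 iterations
sag = a·(cosh(S/(2a)) − 1) = 37.942778·(cosh(1.558531) − 1) = 56.198589
T_max/T_min = cosh(S/(2a)) = 2.481141

a=37.943 sag=56.199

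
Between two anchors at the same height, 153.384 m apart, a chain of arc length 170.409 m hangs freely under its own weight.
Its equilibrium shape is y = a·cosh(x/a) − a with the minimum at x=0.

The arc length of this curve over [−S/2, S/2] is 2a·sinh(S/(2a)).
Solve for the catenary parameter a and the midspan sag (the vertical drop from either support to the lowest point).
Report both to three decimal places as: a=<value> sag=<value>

a=95.503 sag=32.484

seed: a₀ = √(S³/(24(L−S))) = √(153.384³/(24·17.025)) = 93.976855
iter 1: u=0.816073  f(a)=+5.760e-01  f'(a)=-3.870e-01  a ← 93.976855 − (+5.760e-01/-3.870e-01) = 95.465056
iter 2: u=0.803352  f(a)=+1.397e-02  f'(a)=-3.685e-01  a ← 95.465056 − (+1.397e-02/-3.685e-01) = 95.502962
iter 3: u=0.803033  f(a)=+8.665e-06  f'(a)=-3.680e-01  a ← 95.502962 − (+8.665e-06/-3.680e-01) = 95.502985
iter 4: u=0.803032  f(a)=+3.354e-12  f'(a)=-3.680e-01  a ← 95.502985 − (+3.354e-12/-3.680e-01) = 95.502985
converged: |Δa| < 1e-12 after 4 iterations
sag = a·(cosh(S/(2a)) − 1) = 95.502985·(cosh(0.803032) − 1) = 32.483838
T_max/T_min = cosh(S/(2a)) = 1.340134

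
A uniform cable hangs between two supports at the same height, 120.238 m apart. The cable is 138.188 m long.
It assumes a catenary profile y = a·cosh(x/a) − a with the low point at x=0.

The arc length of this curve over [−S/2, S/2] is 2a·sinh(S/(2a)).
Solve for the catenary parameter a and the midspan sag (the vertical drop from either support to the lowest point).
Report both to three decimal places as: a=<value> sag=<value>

seed: a₀ = √(S³/(24(L−S))) = √(120.238³/(24·17.950)) = 63.522088
iter 1: u=0.946427  f(a)=+8.213e-01  f'(a)=-6.174e-01  a ← 63.522088 − (+8.213e-01/-6.174e-01) = 64.852241
iter 2: u=0.927015  f(a)=+2.651e-02  f'(a)=-5.782e-01  a ← 64.852241 − (+2.651e-02/-5.782e-01) = 64.898085
iter 3: u=0.926360  f(a)=+2.965e-05  f'(a)=-5.769e-01  a ← 64.898085 − (+2.965e-05/-5.769e-01) = 64.898137
iter 4: u=0.926359  f(a)=+3.718e-11  f'(a)=-5.769e-01  a ← 64.898137 − (+3.718e-11/-5.769e-01) = 64.898137
converged: |Δa| < 1e-12 after 4 iterations
sag = a·(cosh(S/(2a)) − 1) = 64.898137·(cosh(0.926359) − 1) = 29.895054
T_max/T_min = cosh(S/(2a)) = 1.460646

a=64.898 sag=29.895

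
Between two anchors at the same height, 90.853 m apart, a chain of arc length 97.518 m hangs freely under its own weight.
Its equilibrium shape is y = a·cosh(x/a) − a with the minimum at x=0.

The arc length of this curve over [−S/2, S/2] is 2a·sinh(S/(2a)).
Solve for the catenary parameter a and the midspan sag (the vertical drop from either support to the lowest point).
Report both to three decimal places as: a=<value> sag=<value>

seed: a₀ = √(S³/(24(L−S))) = √(90.853³/(24·6.665)) = 68.470455
iter 1: u=0.663447  f(a)=+1.482e-01  f'(a)=-2.034e-01  a ← 68.470455 − (+1.482e-01/-2.034e-01) = 69.199263
iter 2: u=0.656459  f(a)=+2.400e-03  f'(a)=-1.968e-01  a ← 69.199263 − (+2.400e-03/-1.968e-01) = 69.211455
iter 3: u=0.656344  f(a)=+6.521e-07  f'(a)=-1.967e-01  a ← 69.211455 − (+6.521e-07/-1.967e-01) = 69.211458
iter 4: u=0.656344  f(a)=+2.842e-14  f'(a)=-1.967e-01  a ← 69.211458 − (+2.842e-14/-1.967e-01) = 69.211458
converged: |Δa| < 1e-12 after 4 iterations
sag = a·(cosh(S/(2a)) − 1) = 69.211458·(cosh(0.656344) − 1) = 15.450611
T_max/T_min = cosh(S/(2a)) = 1.223238

a=69.211 sag=15.451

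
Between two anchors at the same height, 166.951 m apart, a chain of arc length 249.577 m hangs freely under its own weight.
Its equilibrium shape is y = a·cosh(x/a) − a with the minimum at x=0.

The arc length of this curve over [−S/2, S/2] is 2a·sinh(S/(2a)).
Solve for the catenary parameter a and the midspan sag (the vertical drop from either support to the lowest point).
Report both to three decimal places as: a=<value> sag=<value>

seed: a₀ = √(S³/(24(L−S))) = √(166.951³/(24·82.626)) = 48.441720
iter 1: u=1.723215  f(a)=+1.317e+01  f'(a)=-4.538e+00  a ← 48.441720 − (+1.317e+01/-4.538e+00) = 51.344363
iter 2: u=1.625797  f(a)=+1.277e+00  f'(a)=-3.697e+00  a ← 51.344363 − (+1.277e+00/-3.697e+00) = 51.689697
iter 3: u=1.614935  f(a)=+1.484e-02  f'(a)=-3.612e+00  a ← 51.689697 − (+1.484e-02/-3.612e+00) = 51.693806
iter 4: u=1.614807  f(a)=+2.056e-06  f'(a)=-3.611e+00  a ← 51.693806 − (+2.056e-06/-3.611e+00) = 51.693806
iter 5: u=1.614807  f(a)=+2.842e-14  f'(a)=-3.611e+00  a ← 51.693806 − (+2.842e-14/-3.611e+00) = 51.693806
converged: |Δa| < 1e-12 after 5 iterations
sag = a·(cosh(S/(2a)) − 1) = 51.693806·(cosh(1.614807) − 1) = 83.378098
T_max/T_min = cosh(S/(2a)) = 2.612922

a=51.694 sag=83.378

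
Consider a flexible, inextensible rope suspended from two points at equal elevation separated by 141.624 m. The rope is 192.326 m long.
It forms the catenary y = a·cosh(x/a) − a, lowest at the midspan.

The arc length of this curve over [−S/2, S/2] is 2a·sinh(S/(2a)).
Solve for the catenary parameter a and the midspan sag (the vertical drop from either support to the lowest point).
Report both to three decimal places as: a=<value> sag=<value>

a=50.722 sag=57.998

seed: a₀ = √(S³/(24(L−S))) = √(141.624³/(24·50.702)) = 48.315571
iter 1: u=1.465614  f(a)=+5.732e+00  f'(a)=-2.586e+00  a ← 48.315571 − (+5.732e+00/-2.586e+00) = 50.532628
iter 2: u=1.401312  f(a)=+4.182e-01  f'(a)=-2.221e+00  a ← 50.532628 − (+4.182e-01/-2.221e+00) = 50.720921
iter 3: u=1.396110  f(a)=+2.613e-03  f'(a)=-2.193e+00  a ← 50.720921 − (+2.613e-03/-2.193e+00) = 50.722112
iter 4: u=1.396078  f(a)=+1.034e-07  f'(a)=-2.193e+00  a ← 50.722112 − (+1.034e-07/-2.193e+00) = 50.722112
iter 5: u=1.396078  f(a)=+0.000e+00  f'(a)=-2.193e+00  a ← 50.722112 − (+0.000e+00/-2.193e+00) = 50.722112
converged: |Δa| < 1e-12 after 5 iterations
sag = a·(cosh(S/(2a)) − 1) = 50.722112·(cosh(1.396078) − 1) = 57.997965
T_max/T_min = cosh(S/(2a)) = 2.143445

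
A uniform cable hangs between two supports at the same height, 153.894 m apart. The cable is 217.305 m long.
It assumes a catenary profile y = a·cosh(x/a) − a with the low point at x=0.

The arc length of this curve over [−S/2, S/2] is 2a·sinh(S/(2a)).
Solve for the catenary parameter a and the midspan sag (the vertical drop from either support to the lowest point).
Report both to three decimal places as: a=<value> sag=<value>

seed: a₀ = √(S³/(24(L−S))) = √(153.894³/(24·63.411)) = 48.937819
iter 1: u=1.572342  f(a)=+8.316e+00  f'(a)=-3.291e+00  a ← 48.937819 − (+8.316e+00/-3.291e+00) = 51.464403
iter 2: u=1.495150  f(a)=+6.874e-01  f'(a)=-2.768e+00  a ← 51.464403 − (+6.874e-01/-2.768e+00) = 51.712765
iter 3: u=1.487969  f(a)=+5.632e-03  f'(a)=-2.723e+00  a ← 51.712765 − (+5.632e-03/-2.723e+00) = 51.714834
iter 4: u=1.487910  f(a)=+3.850e-07  f'(a)=-2.722e+00  a ← 51.714834 − (+3.850e-07/-2.722e+00) = 51.714834
iter 5: u=1.487910  f(a)=-2.842e-14  f'(a)=-2.722e+00  a ← 51.714834 − (-2.842e-14/-2.722e+00) = 51.714834
converged: |Δa| < 1e-12 after 5 iterations
sag = a·(cosh(S/(2a)) − 1) = 51.714834·(cosh(1.487910) − 1) = 68.617164
T_max/T_min = cosh(S/(2a)) = 2.326837

a=51.715 sag=68.617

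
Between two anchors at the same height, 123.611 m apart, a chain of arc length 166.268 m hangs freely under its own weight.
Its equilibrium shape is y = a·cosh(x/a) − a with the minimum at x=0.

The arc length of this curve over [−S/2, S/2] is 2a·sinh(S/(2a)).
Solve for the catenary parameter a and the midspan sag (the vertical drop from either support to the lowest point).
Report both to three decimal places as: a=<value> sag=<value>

seed: a₀ = √(S³/(24(L−S))) = √(123.611³/(24·42.657)) = 42.952150
iter 1: u=1.438938  f(a)=+4.640e+00  f'(a)=-2.429e+00  a ← 42.952150 − (+4.640e+00/-2.429e+00) = 44.862405
iter 2: u=1.377668  f(a)=+3.275e-01  f'(a)=-2.097e+00  a ← 44.862405 − (+3.275e-01/-2.097e+00) = 45.018567
iter 3: u=1.372889  f(a)=+1.906e-03  f'(a)=-2.073e+00  a ← 45.018567 − (+1.906e-03/-2.073e+00) = 45.019486
iter 4: u=1.372861  f(a)=+6.533e-08  f'(a)=-2.073e+00  a ← 45.019486 − (+6.533e-08/-2.073e+00) = 45.019486
iter 5: u=1.372861  f(a)=+0.000e+00  f'(a)=-2.073e+00  a ← 45.019486 − (+0.000e+00/-2.073e+00) = 45.019486
converged: |Δa| < 1e-12 after 5 iterations
sag = a·(cosh(S/(2a)) − 1) = 45.019486·(cosh(1.372861) − 1) = 49.521596
T_max/T_min = cosh(S/(2a)) = 2.100004

a=45.019 sag=49.522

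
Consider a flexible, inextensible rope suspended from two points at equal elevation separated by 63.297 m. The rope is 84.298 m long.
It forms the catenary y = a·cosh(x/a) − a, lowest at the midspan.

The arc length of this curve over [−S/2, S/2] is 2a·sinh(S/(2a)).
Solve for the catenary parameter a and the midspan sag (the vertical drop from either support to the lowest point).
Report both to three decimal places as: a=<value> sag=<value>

a=23.472 sag=24.772

seed: a₀ = √(S³/(24(L−S))) = √(63.297³/(24·21.001)) = 22.431023
iter 1: u=1.410925  f(a)=+2.192e+00  f'(a)=-2.273e+00  a ← 22.431023 − (+2.192e+00/-2.273e+00) = 23.395584
iter 2: u=1.352755  f(a)=+1.493e-01  f'(a)=-1.973e+00  a ← 23.395584 − (+1.493e-01/-1.973e+00) = 23.471282
iter 3: u=1.348392  f(a)=+8.050e-04  f'(a)=-1.952e+00  a ← 23.471282 − (+8.050e-04/-1.952e+00) = 23.471695
iter 4: u=1.348369  f(a)=+2.367e-08  f'(a)=-1.951e+00  a ← 23.471695 − (+2.367e-08/-1.951e+00) = 23.471695
iter 5: u=1.348369  f(a)=+0.000e+00  f'(a)=-1.951e+00  a ← 23.471695 − (+0.000e+00/-1.951e+00) = 23.471695
converged: |Δa| < 1e-12 after 5 iterations
sag = a·(cosh(S/(2a)) − 1) = 23.471695·(cosh(1.348369) − 1) = 24.772047
T_max/T_min = cosh(S/(2a)) = 2.055401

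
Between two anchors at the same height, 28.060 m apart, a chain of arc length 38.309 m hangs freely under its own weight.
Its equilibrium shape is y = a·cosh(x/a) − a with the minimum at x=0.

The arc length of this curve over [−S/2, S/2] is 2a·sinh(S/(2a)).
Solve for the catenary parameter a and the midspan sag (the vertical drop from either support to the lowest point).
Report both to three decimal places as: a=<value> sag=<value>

a=9.958 sag=11.630

seed: a₀ = √(S³/(24(L−S))) = √(28.060³/(24·10.249)) = 9.477311
iter 1: u=1.480378  f(a)=+1.183e+00  f'(a)=-2.675e+00  a ← 9.477311 − (+1.183e+00/-2.675e+00) = 9.919647
iter 2: u=1.414365  f(a)=+8.790e-02  f'(a)=-2.292e+00  a ← 9.919647 − (+8.790e-02/-2.292e+00) = 9.958005
iter 3: u=1.408917  f(a)=+5.709e-04  f'(a)=-2.262e+00  a ← 9.958005 − (+5.709e-04/-2.262e+00) = 9.958257
iter 4: u=1.408881  f(a)=+2.443e-08  f'(a)=-2.262e+00  a ← 9.958257 − (+2.443e-08/-2.262e+00) = 9.958257
iter 5: u=1.408881  f(a)=-7.105e-15  f'(a)=-2.262e+00  a ← 9.958257 − (-7.105e-15/-2.262e+00) = 9.958257
converged: |Δa| < 1e-12 after 5 iterations
sag = a·(cosh(S/(2a)) − 1) = 9.958257·(cosh(1.408881) − 1) = 11.630206
T_max/T_min = cosh(S/(2a)) = 2.167896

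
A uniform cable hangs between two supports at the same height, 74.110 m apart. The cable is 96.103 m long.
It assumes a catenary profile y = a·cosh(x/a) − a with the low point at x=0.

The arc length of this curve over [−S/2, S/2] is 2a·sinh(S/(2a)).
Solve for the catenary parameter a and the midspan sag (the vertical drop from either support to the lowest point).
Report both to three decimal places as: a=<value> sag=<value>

a=28.930 sag=27.158

seed: a₀ = √(S³/(24(L−S))) = √(74.110³/(24·21.993)) = 27.769455
iter 1: u=1.334380  f(a)=+2.043e+00  f'(a)=-1.885e+00  a ← 27.769455 − (+2.043e+00/-1.885e+00) = 28.853588
iter 2: u=1.284242  f(a)=+1.257e-01  f'(a)=-1.659e+00  a ← 28.853588 − (+1.257e-01/-1.659e+00) = 28.929377
iter 3: u=1.280878  f(a)=+5.453e-04  f'(a)=-1.645e+00  a ← 28.929377 − (+5.453e-04/-1.645e+00) = 28.929708
iter 4: u=1.280863  f(a)=+1.036e-08  f'(a)=-1.645e+00  a ← 28.929708 − (+1.036e-08/-1.645e+00) = 28.929708
iter 5: u=1.280863  f(a)=+0.000e+00  f'(a)=-1.645e+00  a ← 28.929708 − (+0.000e+00/-1.645e+00) = 28.929708
converged: |Δa| < 1e-12 after 5 iterations
sag = a·(cosh(S/(2a)) − 1) = 28.929708·(cosh(1.280863) − 1) = 27.158389
T_max/T_min = cosh(S/(2a)) = 1.938772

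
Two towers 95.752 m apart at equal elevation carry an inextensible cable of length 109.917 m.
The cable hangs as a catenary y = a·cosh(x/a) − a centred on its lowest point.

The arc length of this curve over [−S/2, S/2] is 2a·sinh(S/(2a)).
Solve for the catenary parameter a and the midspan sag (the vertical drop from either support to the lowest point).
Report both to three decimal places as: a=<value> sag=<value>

a=51.908 sag=23.689

seed: a₀ = √(S³/(24(L−S))) = √(95.752³/(24·14.165)) = 50.816865
iter 1: u=0.942128  f(a)=+6.421e-01  f'(a)=-6.086e-01  a ← 50.816865 − (+6.421e-01/-6.086e-01) = 51.871957
iter 2: u=0.922965  f(a)=+2.054e-02  f'(a)=-5.702e-01  a ← 51.871957 − (+2.054e-02/-5.702e-01) = 51.907984
iter 3: u=0.922324  f(a)=+2.257e-05  f'(a)=-5.689e-01  a ← 51.907984 − (+2.257e-05/-5.689e-01) = 51.908024
iter 4: u=0.922324  f(a)=+2.730e-11  f'(a)=-5.689e-01  a ← 51.908024 − (+2.730e-11/-5.689e-01) = 51.908024
converged: |Δa| < 1e-12 after 4 iterations
sag = a·(cosh(S/(2a)) − 1) = 51.908024·(cosh(0.922324) − 1) = 23.688799
T_max/T_min = cosh(S/(2a)) = 1.456361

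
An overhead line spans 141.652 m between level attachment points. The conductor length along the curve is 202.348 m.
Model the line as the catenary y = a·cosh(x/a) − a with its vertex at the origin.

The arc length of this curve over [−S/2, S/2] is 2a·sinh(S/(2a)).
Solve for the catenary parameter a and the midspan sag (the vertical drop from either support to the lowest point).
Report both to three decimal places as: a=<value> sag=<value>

seed: a₀ = √(S³/(24(L−S))) = √(141.652³/(24·60.696)) = 44.172137
iter 1: u=1.603409  f(a)=+8.297e+00  f'(a)=-3.523e+00  a ← 44.172137 − (+8.297e+00/-3.523e+00) = 46.527485
iter 2: u=1.522240  f(a)=+7.099e-01  f'(a)=-2.944e+00  a ← 46.527485 − (+7.099e-01/-2.944e+00) = 46.768641
iter 3: u=1.514391  f(a)=+6.270e-03  f'(a)=-2.892e+00  a ← 46.768641 − (+6.270e-03/-2.892e+00) = 46.770809
iter 4: u=1.514321  f(a)=+4.986e-07  f'(a)=-2.891e+00  a ← 46.770809 − (+4.986e-07/-2.891e+00) = 46.770809
iter 5: u=1.514321  f(a)=-2.842e-14  f'(a)=-2.891e+00  a ← 46.770809 − (-2.842e-14/-2.891e+00) = 46.770809
converged: |Δa| < 1e-12 after 5 iterations
sag = a·(cosh(S/(2a)) − 1) = 46.770809·(cosh(1.514321) − 1) = 64.690784
T_max/T_min = cosh(S/(2a)) = 2.383144

a=46.771 sag=64.691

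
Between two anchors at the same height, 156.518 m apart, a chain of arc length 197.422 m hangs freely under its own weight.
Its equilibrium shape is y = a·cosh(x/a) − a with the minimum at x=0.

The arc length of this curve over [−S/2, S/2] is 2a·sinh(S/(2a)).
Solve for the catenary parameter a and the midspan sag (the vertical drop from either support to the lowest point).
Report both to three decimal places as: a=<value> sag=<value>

seed: a₀ = √(S³/(24(L−S))) = √(156.518³/(24·40.904)) = 62.496821
iter 1: u=1.252208  f(a)=+3.329e+00  f'(a)=-1.526e+00  a ← 62.496821 − (+3.329e+00/-1.526e+00) = 64.678417
iter 2: u=1.209971  f(a)=+1.823e-01  f'(a)=-1.363e+00  a ← 64.678417 − (+1.823e-01/-1.363e+00) = 64.812130
iter 3: u=1.207475  f(a)=+6.163e-04  f'(a)=-1.354e+00  a ← 64.812130 − (+6.163e-04/-1.354e+00) = 64.812585
iter 4: u=1.207466  f(a)=+7.100e-09  f'(a)=-1.354e+00  a ← 64.812585 − (+7.100e-09/-1.354e+00) = 64.812585
iter 5: u=1.207466  f(a)=+2.842e-14  f'(a)=-1.354e+00  a ← 64.812585 − (+2.842e-14/-1.354e+00) = 64.812585
converged: |Δa| < 1e-12 after 5 iterations
sag = a·(cosh(S/(2a)) − 1) = 64.812585·(cosh(1.207466) − 1) = 53.274386
T_max/T_min = cosh(S/(2a)) = 1.821976

a=64.813 sag=53.274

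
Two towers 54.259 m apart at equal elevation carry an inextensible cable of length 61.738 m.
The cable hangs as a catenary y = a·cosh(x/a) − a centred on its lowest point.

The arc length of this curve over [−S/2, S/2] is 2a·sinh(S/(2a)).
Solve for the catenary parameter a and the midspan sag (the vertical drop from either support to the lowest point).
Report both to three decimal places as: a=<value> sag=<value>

seed: a₀ = √(S³/(24(L−S))) = √(54.259³/(24·7.479)) = 29.831857
iter 1: u=0.909414  f(a)=+3.154e-01  f'(a)=-5.441e-01  a ← 29.831857 − (+3.154e-01/-5.441e-01) = 30.411560
iter 2: u=0.892079  f(a)=+9.429e-03  f'(a)=-5.120e-01  a ← 30.411560 − (+9.429e-03/-5.120e-01) = 30.429975
iter 3: u=0.891539  f(a)=+9.001e-06  f'(a)=-5.111e-01  a ← 30.429975 − (+9.001e-06/-5.111e-01) = 30.429993
iter 4: u=0.891538  f(a)=+8.221e-12  f'(a)=-5.111e-01  a ← 30.429993 − (+8.221e-12/-5.111e-01) = 30.429993
converged: |Δa| < 1e-12 after 4 iterations
sag = a·(cosh(S/(2a)) − 1) = 30.429993·(cosh(0.891538) − 1) = 12.916052
T_max/T_min = cosh(S/(2a)) = 1.424451

a=30.430 sag=12.916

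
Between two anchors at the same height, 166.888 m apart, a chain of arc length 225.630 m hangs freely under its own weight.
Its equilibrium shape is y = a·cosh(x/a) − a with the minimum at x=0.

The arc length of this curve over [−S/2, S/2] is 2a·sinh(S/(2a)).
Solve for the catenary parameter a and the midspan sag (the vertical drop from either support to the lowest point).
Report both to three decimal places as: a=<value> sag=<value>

a=60.234 sag=67.654

seed: a₀ = √(S³/(24(L−S))) = √(166.888³/(24·58.742)) = 57.419272
iter 1: u=1.453240  f(a)=+6.524e+00  f'(a)=-2.512e+00  a ← 57.419272 − (+6.524e+00/-2.512e+00) = 60.016365
iter 2: u=1.390354  f(a)=+4.687e-01  f'(a)=-2.163e+00  a ← 60.016365 − (+4.687e-01/-2.163e+00) = 60.233082
iter 3: u=1.385352  f(a)=+2.834e-03  f'(a)=-2.137e+00  a ← 60.233082 − (+2.834e-03/-2.137e+00) = 60.234409
iter 4: u=1.385321  f(a)=+1.050e-07  f'(a)=-2.137e+00  a ← 60.234409 − (+1.050e-07/-2.137e+00) = 60.234409
iter 5: u=1.385321  f(a)=+0.000e+00  f'(a)=-2.137e+00  a ← 60.234409 − (+0.000e+00/-2.137e+00) = 60.234409
converged: |Δa| < 1e-12 after 5 iterations
sag = a·(cosh(S/(2a)) − 1) = 60.234409·(cosh(1.385321) − 1) = 67.653856
T_max/T_min = cosh(S/(2a)) = 2.123176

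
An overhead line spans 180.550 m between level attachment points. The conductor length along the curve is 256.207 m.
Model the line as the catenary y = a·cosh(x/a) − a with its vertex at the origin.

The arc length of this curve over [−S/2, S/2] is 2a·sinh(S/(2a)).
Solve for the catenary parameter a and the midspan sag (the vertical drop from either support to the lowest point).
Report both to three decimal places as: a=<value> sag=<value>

a=60.215 sag=81.335

seed: a₀ = √(S³/(24(L−S))) = √(180.550³/(24·75.657)) = 56.933261
iter 1: u=1.585628  f(a)=+1.010e+01  f'(a)=-3.389e+00  a ← 56.933261 − (+1.010e+01/-3.389e+00) = 59.913813
iter 2: u=1.506748  f(a)=+8.474e-01  f'(a)=-2.842e+00  a ← 59.913813 − (+8.474e-01/-2.842e+00) = 60.211977
iter 3: u=1.499286  f(a)=+7.171e-03  f'(a)=-2.794e+00  a ← 60.211977 − (+7.171e-03/-2.794e+00) = 60.214544
iter 4: u=1.499223  f(a)=+5.232e-07  f'(a)=-2.794e+00  a ← 60.214544 − (+5.232e-07/-2.794e+00) = 60.214544
iter 5: u=1.499223  f(a)=-5.684e-14  f'(a)=-2.794e+00  a ← 60.214544 − (-5.684e-14/-2.794e+00) = 60.214544
converged: |Δa| < 1e-12 after 5 iterations
sag = a·(cosh(S/(2a)) − 1) = 60.214544·(cosh(1.499223) − 1) = 81.335087
T_max/T_min = cosh(S/(2a)) = 2.350755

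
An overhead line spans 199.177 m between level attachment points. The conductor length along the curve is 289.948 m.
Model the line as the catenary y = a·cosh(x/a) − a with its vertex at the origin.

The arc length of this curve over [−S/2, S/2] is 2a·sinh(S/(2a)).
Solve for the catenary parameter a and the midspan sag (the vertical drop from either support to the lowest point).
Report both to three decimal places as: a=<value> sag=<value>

seed: a₀ = √(S³/(24(L−S))) = √(199.177³/(24·90.771)) = 60.225387
iter 1: u=1.653597  f(a)=+1.325e+01  f'(a)=-3.923e+00  a ← 60.225387 − (+1.325e+01/-3.923e+00) = 63.602512
iter 2: u=1.565795  f(a)=+1.196e+00  f'(a)=-3.244e+00  a ← 63.602512 − (+1.196e+00/-3.244e+00) = 63.971210
iter 3: u=1.556771  f(a)=+1.189e-02  f'(a)=-3.180e+00  a ← 63.971210 − (+1.189e-02/-3.180e+00) = 63.974947
iter 4: u=1.556680  f(a)=+1.199e-06  f'(a)=-3.179e+00  a ← 63.974947 − (+1.199e-06/-3.179e+00) = 63.974948
iter 5: u=1.556680  f(a)=+0.000e+00  f'(a)=-3.179e+00  a ← 63.974948 − (+0.000e+00/-3.179e+00) = 63.974948
converged: |Δa| < 1e-12 after 5 iterations
sag = a·(cosh(S/(2a)) − 1) = 63.974948·(cosh(1.556680) − 1) = 94.487207
T_max/T_min = cosh(S/(2a)) = 2.476941

a=63.975 sag=94.487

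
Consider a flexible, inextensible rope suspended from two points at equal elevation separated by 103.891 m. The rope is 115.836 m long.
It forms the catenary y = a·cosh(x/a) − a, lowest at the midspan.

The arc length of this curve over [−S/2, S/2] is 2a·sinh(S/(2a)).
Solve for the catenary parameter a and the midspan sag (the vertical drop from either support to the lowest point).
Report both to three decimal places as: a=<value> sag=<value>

seed: a₀ = √(S³/(24(L−S))) = √(103.891³/(24·11.945)) = 62.541485
iter 1: u=0.830577  f(a)=+4.189e-01  f'(a)=-4.090e-01  a ← 62.541485 − (+4.189e-01/-4.090e-01) = 63.565580
iter 2: u=0.817195  f(a)=+1.051e-02  f'(a)=-3.887e-01  a ← 63.565580 − (+1.051e-02/-3.887e-01) = 63.592617
iter 3: u=0.816848  f(a)=+6.994e-06  f'(a)=-3.882e-01  a ← 63.592617 − (+6.994e-06/-3.882e-01) = 63.592635
iter 4: u=0.816848  f(a)=+3.098e-12  f'(a)=-3.882e-01  a ← 63.592635 − (+3.098e-12/-3.882e-01) = 63.592635
converged: |Δa| < 1e-12 after 4 iterations
sag = a·(cosh(S/(2a)) − 1) = 63.592635·(cosh(0.816848) − 1) = 22.422003
T_max/T_min = cosh(S/(2a)) = 1.352588

a=63.593 sag=22.422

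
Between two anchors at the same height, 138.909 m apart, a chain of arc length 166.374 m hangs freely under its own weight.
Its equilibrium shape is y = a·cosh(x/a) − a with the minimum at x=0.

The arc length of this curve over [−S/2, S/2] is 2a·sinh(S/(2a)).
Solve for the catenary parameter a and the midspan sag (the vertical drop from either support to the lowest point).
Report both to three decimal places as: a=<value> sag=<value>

seed: a₀ = √(S³/(24(L−S))) = √(138.909³/(24·27.465)) = 63.767612
iter 1: u=1.089181  f(a)=+1.676e+00  f'(a)=-9.680e-01  a ← 63.767612 − (+1.676e+00/-9.680e-01) = 65.498858
iter 2: u=1.060393  f(a)=+7.067e-02  f'(a)=-8.879e-01  a ← 65.498858 − (+7.067e-02/-8.879e-01) = 65.578451
iter 3: u=1.059106  f(a)=+1.379e-04  f'(a)=-8.845e-01  a ← 65.578451 − (+1.379e-04/-8.845e-01) = 65.578607
iter 4: u=1.059103  f(a)=+5.277e-10  f'(a)=-8.845e-01  a ← 65.578607 − (+5.277e-10/-8.845e-01) = 65.578607
iter 5: u=1.059103  f(a)=+0.000e+00  f'(a)=-8.845e-01  a ← 65.578607 − (+0.000e+00/-8.845e-01) = 65.578607
converged: |Δa| < 1e-12 after 5 iterations
sag = a·(cosh(S/(2a)) − 1) = 65.578607·(cosh(1.059103) − 1) = 40.348871
T_max/T_min = cosh(S/(2a)) = 1.615275

a=65.579 sag=40.349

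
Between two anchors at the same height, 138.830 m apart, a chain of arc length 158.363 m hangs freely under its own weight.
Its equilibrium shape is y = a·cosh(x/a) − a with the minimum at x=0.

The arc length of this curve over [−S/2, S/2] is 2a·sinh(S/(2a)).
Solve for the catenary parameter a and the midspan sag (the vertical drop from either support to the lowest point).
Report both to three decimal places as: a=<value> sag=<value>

a=77.095 sag=33.419

seed: a₀ = √(S³/(24(L−S))) = √(138.830³/(24·19.533)) = 75.550073
iter 1: u=0.918795  f(a)=+8.412e-01  f'(a)=-5.621e-01  a ← 75.550073 − (+8.412e-01/-5.621e-01) = 77.046738
iter 2: u=0.900947  f(a)=+2.565e-02  f'(a)=-5.283e-01  a ← 77.046738 − (+2.565e-02/-5.283e-01) = 77.095289
iter 3: u=0.900379  f(a)=+2.550e-05  f'(a)=-5.272e-01  a ← 77.095289 − (+2.550e-05/-5.272e-01) = 77.095337
iter 4: u=0.900379  f(a)=+2.527e-11  f'(a)=-5.272e-01  a ← 77.095337 − (+2.527e-11/-5.272e-01) = 77.095337
converged: |Δa| < 1e-12 after 4 iterations
sag = a·(cosh(S/(2a)) − 1) = 77.095337·(cosh(0.900379) − 1) = 33.418920
T_max/T_min = cosh(S/(2a)) = 1.433475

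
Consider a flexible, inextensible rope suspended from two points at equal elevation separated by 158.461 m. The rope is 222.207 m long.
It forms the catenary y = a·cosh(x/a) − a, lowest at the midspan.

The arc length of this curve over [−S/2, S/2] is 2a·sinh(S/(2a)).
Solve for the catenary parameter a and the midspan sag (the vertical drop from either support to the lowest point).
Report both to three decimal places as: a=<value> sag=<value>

a=53.828 sag=69.628

seed: a₀ = √(S³/(24(L−S))) = √(158.461³/(24·63.746)) = 50.997807
iter 1: u=1.553606  f(a)=+8.150e+00  f'(a)=-3.158e+00  a ← 50.997807 − (+8.150e+00/-3.158e+00) = 53.578879
iter 2: u=1.478764  f(a)=+6.596e-01  f'(a)=-2.666e+00  a ← 53.578879 − (+6.596e-01/-2.666e+00) = 53.826345
iter 3: u=1.471965  f(a)=+5.161e-03  f'(a)=-2.624e+00  a ← 53.826345 − (+5.161e-03/-2.624e+00) = 53.828312
iter 4: u=1.471911  f(a)=+3.215e-07  f'(a)=-2.624e+00  a ← 53.828312 − (+3.215e-07/-2.624e+00) = 53.828312
iter 5: u=1.471911  f(a)=-2.842e-14  f'(a)=-2.624e+00  a ← 53.828312 − (-2.842e-14/-2.624e+00) = 53.828312
converged: |Δa| < 1e-12 after 5 iterations
sag = a·(cosh(S/(2a)) − 1) = 53.828312·(cosh(1.471911) − 1) = 69.628056
T_max/T_min = cosh(S/(2a)) = 2.293521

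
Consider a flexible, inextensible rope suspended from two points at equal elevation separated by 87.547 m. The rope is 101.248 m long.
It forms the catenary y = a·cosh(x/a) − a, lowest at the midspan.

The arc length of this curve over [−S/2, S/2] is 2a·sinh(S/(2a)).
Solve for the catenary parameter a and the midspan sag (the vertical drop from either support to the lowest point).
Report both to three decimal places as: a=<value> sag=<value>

seed: a₀ = √(S³/(24(L−S))) = √(87.547³/(24·13.701)) = 45.173126
iter 1: u=0.969016  f(a)=+6.578e-01  f'(a)=-6.655e-01  a ← 45.173126 − (+6.578e-01/-6.655e-01) = 46.161594
iter 2: u=0.948267  f(a)=+2.221e-02  f'(a)=-6.212e-01  a ← 46.161594 − (+2.221e-02/-6.212e-01) = 46.197347
iter 3: u=0.947533  f(a)=+2.728e-05  f'(a)=-6.197e-01  a ← 46.197347 − (+2.728e-05/-6.197e-01) = 46.197391
iter 4: u=0.947532  f(a)=+4.128e-11  f'(a)=-6.197e-01  a ← 46.197391 − (+4.128e-11/-6.197e-01) = 46.197391
iter 5: u=0.947532  f(a)=+1.421e-14  f'(a)=-6.197e-01  a ← 46.197391 − (+1.421e-14/-6.197e-01) = 46.197391
converged: |Δa| < 1e-12 after 5 iterations
sag = a·(cosh(S/(2a)) − 1) = 46.197391·(cosh(0.947532) − 1) = 22.337187
T_max/T_min = cosh(S/(2a)) = 1.483516

a=46.197 sag=22.337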